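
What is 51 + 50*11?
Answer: 601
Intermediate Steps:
51 + 50*11 = 51 + 550 = 601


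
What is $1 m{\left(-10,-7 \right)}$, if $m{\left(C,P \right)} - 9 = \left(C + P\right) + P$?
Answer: $-15$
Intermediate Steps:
$m{\left(C,P \right)} = 9 + C + 2 P$ ($m{\left(C,P \right)} = 9 + \left(\left(C + P\right) + P\right) = 9 + \left(C + 2 P\right) = 9 + C + 2 P$)
$1 m{\left(-10,-7 \right)} = 1 \left(9 - 10 + 2 \left(-7\right)\right) = 1 \left(9 - 10 - 14\right) = 1 \left(-15\right) = -15$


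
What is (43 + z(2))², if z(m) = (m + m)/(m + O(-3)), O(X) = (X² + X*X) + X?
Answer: 540225/289 ≈ 1869.3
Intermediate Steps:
O(X) = X + 2*X² (O(X) = (X² + X²) + X = 2*X² + X = X + 2*X²)
z(m) = 2*m/(15 + m) (z(m) = (m + m)/(m - 3*(1 + 2*(-3))) = (2*m)/(m - 3*(1 - 6)) = (2*m)/(m - 3*(-5)) = (2*m)/(m + 15) = (2*m)/(15 + m) = 2*m/(15 + m))
(43 + z(2))² = (43 + 2*2/(15 + 2))² = (43 + 2*2/17)² = (43 + 2*2*(1/17))² = (43 + 4/17)² = (735/17)² = 540225/289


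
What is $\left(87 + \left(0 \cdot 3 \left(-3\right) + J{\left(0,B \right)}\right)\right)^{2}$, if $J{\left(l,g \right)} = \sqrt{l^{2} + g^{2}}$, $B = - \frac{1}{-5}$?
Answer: $\frac{190096}{25} \approx 7603.8$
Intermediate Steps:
$B = \frac{1}{5}$ ($B = \left(-1\right) \left(- \frac{1}{5}\right) = \frac{1}{5} \approx 0.2$)
$J{\left(l,g \right)} = \sqrt{g^{2} + l^{2}}$
$\left(87 + \left(0 \cdot 3 \left(-3\right) + J{\left(0,B \right)}\right)\right)^{2} = \left(87 + \left(0 \cdot 3 \left(-3\right) + \sqrt{\left(\frac{1}{5}\right)^{2} + 0^{2}}\right)\right)^{2} = \left(87 + \left(0 \left(-3\right) + \sqrt{\frac{1}{25} + 0}\right)\right)^{2} = \left(87 + \left(0 + \sqrt{\frac{1}{25}}\right)\right)^{2} = \left(87 + \left(0 + \frac{1}{5}\right)\right)^{2} = \left(87 + \frac{1}{5}\right)^{2} = \left(\frac{436}{5}\right)^{2} = \frac{190096}{25}$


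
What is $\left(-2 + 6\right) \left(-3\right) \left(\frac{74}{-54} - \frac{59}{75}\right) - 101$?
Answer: $- \frac{16901}{225} \approx -75.116$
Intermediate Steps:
$\left(-2 + 6\right) \left(-3\right) \left(\frac{74}{-54} - \frac{59}{75}\right) - 101 = 4 \left(-3\right) \left(74 \left(- \frac{1}{54}\right) - \frac{59}{75}\right) - 101 = - 12 \left(- \frac{37}{27} - \frac{59}{75}\right) - 101 = \left(-12\right) \left(- \frac{1456}{675}\right) - 101 = \frac{5824}{225} - 101 = - \frac{16901}{225}$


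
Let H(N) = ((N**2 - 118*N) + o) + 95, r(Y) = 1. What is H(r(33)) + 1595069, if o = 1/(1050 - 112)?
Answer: 1496154087/938 ≈ 1.5950e+6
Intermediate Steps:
o = 1/938 ≈ 0.0010661
H(N) = 89111/938 + N**2 - 118*N (H(N) = ((N**2 - 118*N) + 1/938) + 95 = (1/938 + N**2 - 118*N) + 95 = 89111/938 + N**2 - 118*N)
H(r(33)) + 1595069 = (89111/938 + 1**2 - 118*1) + 1595069 = (89111/938 + 1 - 118) + 1595069 = -20635/938 + 1595069 = 1496154087/938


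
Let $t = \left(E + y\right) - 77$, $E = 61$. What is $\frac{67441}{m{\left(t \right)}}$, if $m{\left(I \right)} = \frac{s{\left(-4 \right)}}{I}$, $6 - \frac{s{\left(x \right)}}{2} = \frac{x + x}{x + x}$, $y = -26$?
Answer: $- \frac{1416261}{5} \approx -2.8325 \cdot 10^{5}$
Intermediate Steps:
$s{\left(x \right)} = 10$ ($s{\left(x \right)} = 12 - 2 \frac{x + x}{x + x} = 12 - 2 \frac{2 x}{2 x} = 12 - 2 \cdot 2 x \frac{1}{2 x} = 12 - 2 = 10$)
$t = -42$ ($t = \left(61 - 26\right) - 77 = 35 - 77 = -42$)
$m{\left(I \right)} = \frac{10}{I}$
$\frac{67441}{m{\left(t \right)}} = \frac{67441}{10 \frac{1}{-42}} = \frac{67441}{10 \left(- \frac{1}{42}\right)} = \frac{67441}{- \frac{5}{21}} = 67441 \left(- \frac{21}{5}\right) = - \frac{1416261}{5}$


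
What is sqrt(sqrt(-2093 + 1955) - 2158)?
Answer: sqrt(-2158 + I*sqrt(138)) ≈ 0.1264 + 46.454*I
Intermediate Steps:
sqrt(sqrt(-2093 + 1955) - 2158) = sqrt(sqrt(-138) - 2158) = sqrt(I*sqrt(138) - 2158) = sqrt(-2158 + I*sqrt(138))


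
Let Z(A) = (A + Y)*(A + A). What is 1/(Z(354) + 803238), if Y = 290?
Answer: 1/1259190 ≈ 7.9416e-7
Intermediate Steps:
Z(A) = 2*A*(290 + A) (Z(A) = (A + 290)*(A + A) = (290 + A)*(2*A) = 2*A*(290 + A))
1/(Z(354) + 803238) = 1/(2*354*(290 + 354) + 803238) = 1/(2*354*644 + 803238) = 1/(455952 + 803238) = 1/1259190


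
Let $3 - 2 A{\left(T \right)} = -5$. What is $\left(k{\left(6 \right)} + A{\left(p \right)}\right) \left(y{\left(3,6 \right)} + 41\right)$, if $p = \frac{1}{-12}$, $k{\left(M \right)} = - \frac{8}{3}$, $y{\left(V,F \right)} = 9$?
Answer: $\frac{200}{3} \approx 66.667$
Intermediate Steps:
$k{\left(M \right)} = - \frac{8}{3}$ ($k{\left(M \right)} = \left(-8\right) \frac{1}{3} = - \frac{8}{3}$)
$p = - \frac{1}{12} \approx -0.083333$
$A{\left(T \right)} = 4$ ($A{\left(T \right)} = \frac{3}{2} - - \frac{5}{2} = \frac{3}{2} + \frac{5}{2} = 4$)
$\left(k{\left(6 \right)} + A{\left(p \right)}\right) \left(y{\left(3,6 \right)} + 41\right) = \left(- \frac{8}{3} + 4\right) \left(9 + 41\right) = \frac{4}{3} \cdot 50 = \frac{200}{3}$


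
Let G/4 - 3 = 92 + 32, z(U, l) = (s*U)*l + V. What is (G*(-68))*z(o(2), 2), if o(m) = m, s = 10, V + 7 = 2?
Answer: -1209040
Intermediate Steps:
V = -5 (V = -7 + 2 = -5)
z(U, l) = -5 + 10*U*l (z(U, l) = (10*U)*l - 5 = 10*U*l - 5 = -5 + 10*U*l)
G = 508 (G = 12 + 4*(92 + 32) = 12 + 4*124 = 12 + 496 = 508)
(G*(-68))*z(o(2), 2) = (508*(-68))*(-5 + 10*2*2) = -34544*(-5 + 40) = -34544*35 = -1209040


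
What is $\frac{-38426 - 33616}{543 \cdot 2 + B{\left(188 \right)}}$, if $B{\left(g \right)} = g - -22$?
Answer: $- \frac{12007}{216} \approx -55.588$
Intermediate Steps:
$B{\left(g \right)} = 22 + g$ ($B{\left(g \right)} = g + 22 = 22 + g$)
$\frac{-38426 - 33616}{543 \cdot 2 + B{\left(188 \right)}} = \frac{-38426 - 33616}{543 \cdot 2 + \left(22 + 188\right)} = - \frac{72042}{1086 + 210} = - \frac{72042}{1296} = \left(-72042\right) \frac{1}{1296} = - \frac{12007}{216}$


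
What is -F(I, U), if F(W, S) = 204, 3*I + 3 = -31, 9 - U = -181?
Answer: -204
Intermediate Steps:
U = 190 (U = 9 - 1*(-181) = 9 + 181 = 190)
I = -34/3 (I = -1 + (⅓)*(-31) = -1 - 31/3 = -34/3 ≈ -11.333)
-F(I, U) = -1*204 = -204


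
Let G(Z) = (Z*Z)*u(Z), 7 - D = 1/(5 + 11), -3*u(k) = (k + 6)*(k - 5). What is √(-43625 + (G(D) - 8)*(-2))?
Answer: I*√2805250186/256 ≈ 206.89*I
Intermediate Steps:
u(k) = -(-5 + k)*(6 + k)/3 (u(k) = -(k + 6)*(k - 5)/3 = -(6 + k)*(-5 + k)/3 = -(-5 + k)*(6 + k)/3)
D = 111/16 (D = 7 - 1/(5 + 11) = 7 - 1/16 = 111/16 ≈ 6.9375)
G(Z) = Z²*(10 - Z/3 - Z²/3) (G(Z) = (Z*Z)*(10 - Z/3 - Z²/3) = Z²*(10 - Z/3 - Z²/3))
√(-43625 + (G(D) - 8)*(-2)) = √(-43625 + ((111/16)²*(30 - 1*111/16 - (111/16)²)/3 - 8)*(-2)) = √(-43625 + ((⅓)*(12321/256)*(30 - 111/16 - 1*12321/256) - 8)*(-2)) = √(-43625 + ((⅓)*(12321/256)*(30 - 111/16 - 12321/256) - 8)*(-2)) = √(-43625 + ((⅓)*(12321/256)*(-6417/256) - 8)*(-2)) = √(-43625 + (-26354619/65536 - 8)*(-2)) = √(-43625 - 26878907/65536*(-2)) = √(-43625 + 26878907/32768) = √(-1402625093/32768) = I*√2805250186/256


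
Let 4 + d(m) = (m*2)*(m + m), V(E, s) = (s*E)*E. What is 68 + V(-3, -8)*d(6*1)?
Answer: -10012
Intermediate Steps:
V(E, s) = s*E**2 (V(E, s) = (E*s)*E = s*E**2)
d(m) = -4 + 4*m**2 (d(m) = -4 + (m*2)*(m + m) = -4 + (2*m)*(2*m) = -4 + 4*m**2)
68 + V(-3, -8)*d(6*1) = 68 + (-8*(-3)**2)*(-4 + 4*(6*1)**2) = 68 + (-8*9)*(-4 + 4*6**2) = 68 - 72*(-4 + 4*36) = 68 - 72*(-4 + 144) = 68 - 72*140 = 68 - 10080 = -10012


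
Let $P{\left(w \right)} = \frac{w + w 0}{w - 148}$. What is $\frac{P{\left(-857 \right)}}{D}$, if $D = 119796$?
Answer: $\frac{857}{120394980} \approx 7.1182 \cdot 10^{-6}$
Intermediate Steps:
$P{\left(w \right)} = \frac{w}{-148 + w}$ ($P{\left(w \right)} = \frac{w + 0}{-148 + w} = \frac{w}{-148 + w}$)
$\frac{P{\left(-857 \right)}}{D} = \frac{\left(-857\right) \frac{1}{-148 - 857}}{119796} = - \frac{857}{-1005} \cdot \frac{1}{119796} = \left(-857\right) \left(- \frac{1}{1005}\right) \frac{1}{119796} = \frac{857}{1005} \cdot \frac{1}{119796} = \frac{857}{120394980}$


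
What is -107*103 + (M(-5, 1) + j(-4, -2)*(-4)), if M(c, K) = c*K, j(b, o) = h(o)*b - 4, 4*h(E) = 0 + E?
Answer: -11018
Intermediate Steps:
h(E) = E/4 (h(E) = (0 + E)/4 = E/4)
j(b, o) = -4 + b*o/4 (j(b, o) = (o/4)*b - 4 = b*o/4 - 4 = -4 + b*o/4)
M(c, K) = K*c
-107*103 + (M(-5, 1) + j(-4, -2)*(-4)) = -107*103 + (1*(-5) + (-4 + (¼)*(-4)*(-2))*(-4)) = -11021 + (-5 + (-4 + 2)*(-4)) = -11021 + (-5 - 2*(-4)) = -11021 + (-5 + 8) = -11021 + 3 = -11018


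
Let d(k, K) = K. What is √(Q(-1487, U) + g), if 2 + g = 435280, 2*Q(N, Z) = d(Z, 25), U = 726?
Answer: √1741162/2 ≈ 659.77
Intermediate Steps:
Q(N, Z) = 25/2 (Q(N, Z) = (½)*25 = 25/2)
g = 435278 (g = -2 + 435280 = 435278)
√(Q(-1487, U) + g) = √(25/2 + 435278) = √(870581/2) = √1741162/2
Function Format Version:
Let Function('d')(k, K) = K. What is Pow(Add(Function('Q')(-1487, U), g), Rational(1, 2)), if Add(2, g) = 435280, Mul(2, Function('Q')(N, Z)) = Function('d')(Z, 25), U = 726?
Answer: Mul(Rational(1, 2), Pow(1741162, Rational(1, 2))) ≈ 659.77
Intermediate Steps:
Function('Q')(N, Z) = Rational(25, 2) (Function('Q')(N, Z) = Mul(Rational(1, 2), 25) = Rational(25, 2))
g = 435278 (g = Add(-2, 435280) = 435278)
Pow(Add(Function('Q')(-1487, U), g), Rational(1, 2)) = Pow(Add(Rational(25, 2), 435278), Rational(1, 2)) = Pow(Rational(870581, 2), Rational(1, 2)) = Mul(Rational(1, 2), Pow(1741162, Rational(1, 2)))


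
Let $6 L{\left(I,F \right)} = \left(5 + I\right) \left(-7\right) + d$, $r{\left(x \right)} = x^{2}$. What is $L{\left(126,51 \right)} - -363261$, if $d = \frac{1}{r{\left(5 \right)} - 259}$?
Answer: $\frac{509803865}{1404} \approx 3.6311 \cdot 10^{5}$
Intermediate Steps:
$d = - \frac{1}{234}$ ($d = \frac{1}{5^{2} - 259} = \frac{1}{25 - 259} = \frac{1}{-234} = - \frac{1}{234} \approx -0.0042735$)
$L{\left(I,F \right)} = - \frac{8191}{1404} - \frac{7 I}{6}$ ($L{\left(I,F \right)} = \frac{\left(5 + I\right) \left(-7\right) - \frac{1}{234}}{6} = \frac{\left(-35 - 7 I\right) - \frac{1}{234}}{6} = \frac{- \frac{8191}{234} - 7 I}{6} = - \frac{8191}{1404} - \frac{7 I}{6}$)
$L{\left(126,51 \right)} - -363261 = \left(- \frac{8191}{1404} - 147\right) - -363261 = \left(- \frac{8191}{1404} - 147\right) + 363261 = - \frac{214579}{1404} + 363261 = \frac{509803865}{1404}$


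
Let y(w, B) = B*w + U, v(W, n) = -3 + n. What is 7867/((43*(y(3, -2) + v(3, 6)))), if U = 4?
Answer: 7867/43 ≈ 182.95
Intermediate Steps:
y(w, B) = 4 + B*w (y(w, B) = B*w + 4 = 4 + B*w)
7867/((43*(y(3, -2) + v(3, 6)))) = 7867/((43*((4 - 2*3) + (-3 + 6)))) = 7867/((43*((4 - 6) + 3))) = 7867/((43*(-2 + 3))) = 7867/((43*1)) = 7867/43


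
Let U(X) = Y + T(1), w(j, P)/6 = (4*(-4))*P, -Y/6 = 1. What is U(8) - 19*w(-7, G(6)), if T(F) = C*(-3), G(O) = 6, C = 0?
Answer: 10938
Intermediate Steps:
Y = -6 (Y = -6*1 = -6)
T(F) = 0 (T(F) = 0*(-3) = 0)
w(j, P) = -96*P (w(j, P) = 6*((4*(-4))*P) = 6*(-16*P) = -96*P)
U(X) = -6 (U(X) = -6 + 0 = -6)
U(8) - 19*w(-7, G(6)) = -6 - (-1824)*6 = -6 - 19*(-576) = -6 + 10944 = 10938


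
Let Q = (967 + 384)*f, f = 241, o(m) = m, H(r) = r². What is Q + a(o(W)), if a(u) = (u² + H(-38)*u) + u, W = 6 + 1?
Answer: 335755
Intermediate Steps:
W = 7
a(u) = u² + 1445*u (a(u) = (u² + (-38)²*u) + u = (u² + 1444*u) + u = u² + 1445*u)
Q = 325591 (Q = (967 + 384)*241 = 1351*241 = 325591)
Q + a(o(W)) = 325591 + 7*(1445 + 7) = 325591 + 7*1452 = 325591 + 10164 = 335755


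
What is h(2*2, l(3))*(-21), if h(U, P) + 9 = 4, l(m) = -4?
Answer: 105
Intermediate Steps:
h(U, P) = -5 (h(U, P) = -9 + 4 = -5)
h(2*2, l(3))*(-21) = -5*(-21) = 105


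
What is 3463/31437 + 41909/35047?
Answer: 1438860994/1101772539 ≈ 1.3060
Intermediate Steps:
3463/31437 + 41909/35047 = 1438860994/1101772539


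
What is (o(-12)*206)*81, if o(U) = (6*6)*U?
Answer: -7208352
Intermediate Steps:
o(U) = 36*U
(o(-12)*206)*81 = ((36*(-12))*206)*81 = -432*206*81 = -88992*81 = -7208352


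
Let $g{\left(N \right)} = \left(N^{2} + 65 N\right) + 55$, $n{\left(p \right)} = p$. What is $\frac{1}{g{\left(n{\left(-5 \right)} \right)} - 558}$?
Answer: $- \frac{1}{803} \approx -0.0012453$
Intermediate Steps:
$g{\left(N \right)} = 55 + N^{2} + 65 N$
$\frac{1}{g{\left(n{\left(-5 \right)} \right)} - 558} = \frac{1}{\left(55 + \left(-5\right)^{2} + 65 \left(-5\right)\right) - 558} = \frac{1}{\left(55 + 25 - 325\right) - 558} = \frac{1}{-245 - 558} = \frac{1}{-803} = - \frac{1}{803}$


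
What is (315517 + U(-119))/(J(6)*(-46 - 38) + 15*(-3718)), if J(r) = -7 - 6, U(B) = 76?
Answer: -315593/54678 ≈ -5.7718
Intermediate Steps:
J(r) = -13
(315517 + U(-119))/(J(6)*(-46 - 38) + 15*(-3718)) = (315517 + 76)/(-13*(-46 - 38) + 15*(-3718)) = 315593/(-13*(-84) - 55770) = 315593/(1092 - 55770) = 315593/(-54678) = 315593*(-1/54678) = -315593/54678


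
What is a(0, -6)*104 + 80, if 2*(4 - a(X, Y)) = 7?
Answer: 132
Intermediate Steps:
a(X, Y) = ½ (a(X, Y) = 4 - ½*7 = 4 - 7/2 = ½)
a(0, -6)*104 + 80 = (½)*104 + 80 = 52 + 80 = 132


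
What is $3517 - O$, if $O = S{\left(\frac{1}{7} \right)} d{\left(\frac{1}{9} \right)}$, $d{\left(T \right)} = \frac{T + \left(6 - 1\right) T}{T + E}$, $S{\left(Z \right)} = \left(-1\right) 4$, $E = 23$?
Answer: $\frac{91445}{26} \approx 3517.1$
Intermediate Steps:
$S{\left(Z \right)} = -4$
$d{\left(T \right)} = \frac{6 T}{23 + T}$ ($d{\left(T \right)} = \frac{T + \left(6 - 1\right) T}{T + 23} = \frac{T + 5 T}{23 + T} = \frac{6 T}{23 + T}$)
$O = - \frac{3}{26}$ ($O = - 4 \frac{6}{9 \left(23 + \frac{1}{9}\right)} = - 4 \cdot 6 \cdot \frac{1}{9} \frac{1}{23 + \frac{1}{9}} = - 4 \cdot 6 \cdot \frac{1}{9} \frac{1}{\frac{208}{9}} = - 4 \cdot 6 \cdot \frac{1}{9} \cdot \frac{9}{208} = \left(-4\right) \frac{3}{104} = - \frac{3}{26} \approx -0.11538$)
$3517 - O = 3517 - - \frac{3}{26} = 3517 + \frac{3}{26} = \frac{91445}{26}$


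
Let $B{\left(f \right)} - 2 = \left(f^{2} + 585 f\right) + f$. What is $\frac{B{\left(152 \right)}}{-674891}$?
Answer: $- \frac{112178}{674891} \approx -0.16622$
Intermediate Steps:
$B{\left(f \right)} = 2 + f^{2} + 586 f$ ($B{\left(f \right)} = 2 + \left(\left(f^{2} + 585 f\right) + f\right) = 2 + \left(f^{2} + 586 f\right) = 2 + f^{2} + 586 f$)
$\frac{B{\left(152 \right)}}{-674891} = \frac{2 + 152^{2} + 586 \cdot 152}{-674891} = \left(2 + 23104 + 89072\right) \left(- \frac{1}{674891}\right) = 112178 \left(- \frac{1}{674891}\right) = - \frac{112178}{674891}$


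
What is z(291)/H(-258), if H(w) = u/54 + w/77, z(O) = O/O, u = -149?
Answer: -4158/25405 ≈ -0.16367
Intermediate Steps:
z(O) = 1
H(w) = -149/54 + w/77
z(291)/H(-258) = 1/(-149/54 + (1/77)*(-258)) = 1/(-149/54 - 258/77) = 1/(-25405/4158) = 1*(-4158/25405) = -4158/25405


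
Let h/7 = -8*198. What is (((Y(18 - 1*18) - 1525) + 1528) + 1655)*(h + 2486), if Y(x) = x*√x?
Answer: -14262116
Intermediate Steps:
h = -11088 (h = 7*(-8*198) = 7*(-1584) = -11088)
Y(x) = x^(3/2)
(((Y(18 - 1*18) - 1525) + 1528) + 1655)*(h + 2486) = ((((18 - 1*18)^(3/2) - 1525) + 1528) + 1655)*(-11088 + 2486) = ((((18 - 18)^(3/2) - 1525) + 1528) + 1655)*(-8602) = (((0^(3/2) - 1525) + 1528) + 1655)*(-8602) = (((0 - 1525) + 1528) + 1655)*(-8602) = ((-1525 + 1528) + 1655)*(-8602) = (3 + 1655)*(-8602) = 1658*(-8602) = -14262116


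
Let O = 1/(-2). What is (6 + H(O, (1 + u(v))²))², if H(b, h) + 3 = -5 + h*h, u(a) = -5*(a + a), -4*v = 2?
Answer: 1674436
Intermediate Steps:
v = -½ (v = -¼*2 = -½ ≈ -0.50000)
u(a) = -10*a
O = -½ ≈ -0.50000
H(b, h) = -8 + h² (H(b, h) = -3 + (-5 + h*h) = -3 + (-5 + h²) = -8 + h²)
(6 + H(O, (1 + u(v))²))² = (6 + (-8 + ((1 - 10*(-½))²)²))² = (6 + (-8 + ((1 + 5)²)²))² = (6 + (-8 + (6²)²))² = (6 + (-8 + 36²))² = (6 + (-8 + 1296))² = (6 + 1288)² = 1294² = 1674436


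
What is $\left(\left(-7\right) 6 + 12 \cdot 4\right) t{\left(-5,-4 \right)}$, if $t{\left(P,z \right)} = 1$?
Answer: $6$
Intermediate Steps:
$\left(\left(-7\right) 6 + 12 \cdot 4\right) t{\left(-5,-4 \right)} = \left(\left(-7\right) 6 + 12 \cdot 4\right) 1 = \left(-42 + 48\right) 1 = 6 \cdot 1 = 6$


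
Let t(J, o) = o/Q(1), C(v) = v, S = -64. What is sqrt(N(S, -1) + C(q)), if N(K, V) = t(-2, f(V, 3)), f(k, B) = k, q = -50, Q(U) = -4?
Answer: I*sqrt(199)/2 ≈ 7.0534*I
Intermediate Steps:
t(J, o) = -o/4 (t(J, o) = o/(-4) = o*(-1/4) = -o/4)
N(K, V) = -V/4
sqrt(N(S, -1) + C(q)) = sqrt(-1/4*(-1) - 50) = sqrt(1/4 - 50) = sqrt(-199/4) = I*sqrt(199)/2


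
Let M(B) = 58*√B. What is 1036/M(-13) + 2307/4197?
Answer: 769/1399 - 518*I*√13/377 ≈ 0.54968 - 4.954*I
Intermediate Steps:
1036/M(-13) + 2307/4197 = 1036/((58*√(-13))) + 2307/4197 = 1036/((58*(I*√13))) + 2307*(1/4197) = 1036/((58*I*√13)) + 769/1399 = 1036*(-I*√13/754) + 769/1399 = -518*I*√13/377 + 769/1399 = 769/1399 - 518*I*√13/377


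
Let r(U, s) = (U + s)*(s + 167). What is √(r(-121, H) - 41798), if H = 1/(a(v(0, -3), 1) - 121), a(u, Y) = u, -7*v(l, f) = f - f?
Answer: I*√907820770/121 ≈ 249.01*I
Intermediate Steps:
v(l, f) = 0 (v(l, f) = -(f - f)/7 = -⅐*0 = 0)
H = -1/121 (H = 1/(0 - 121) = 1/(-121) = -1/121 ≈ -0.0082645)
r(U, s) = (167 + s)*(U + s) (r(U, s) = (U + s)*(167 + s) = (167 + s)*(U + s))
√(r(-121, H) - 41798) = √(((-1/121)² + 167*(-121) + 167*(-1/121) - 121*(-1/121)) - 41798) = √((1/14641 - 20207 - 167/121 + 1) - 41798) = √(-295856252/14641 - 41798) = √(-907820770/14641) = I*√907820770/121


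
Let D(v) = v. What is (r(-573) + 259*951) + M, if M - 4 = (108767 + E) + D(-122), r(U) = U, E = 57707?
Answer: 412092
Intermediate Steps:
M = 166356 (M = 4 + ((108767 + 57707) - 122) = 4 + (166474 - 122) = 4 + 166352 = 166356)
(r(-573) + 259*951) + M = (-573 + 259*951) + 166356 = (-573 + 246309) + 166356 = 245736 + 166356 = 412092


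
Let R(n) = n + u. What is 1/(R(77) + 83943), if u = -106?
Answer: 1/83914 ≈ 1.1917e-5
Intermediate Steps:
R(n) = -106 + n (R(n) = n - 106 = -106 + n)
1/(R(77) + 83943) = 1/((-106 + 77) + 83943) = 1/(-29 + 83943) = 1/83914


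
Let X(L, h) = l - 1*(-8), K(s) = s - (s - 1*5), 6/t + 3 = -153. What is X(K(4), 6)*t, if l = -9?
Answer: 1/26 ≈ 0.038462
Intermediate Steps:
t = -1/26 (t = 6/(-3 - 153) = 6/(-156) = 6*(-1/156) = -1/26 ≈ -0.038462)
K(s) = 5 (K(s) = s - (s - 5) = s - (-5 + s) = s + (5 - s) = 5)
X(L, h) = -1 (X(L, h) = -9 - 1*(-8) = -9 + 8 = -1)
X(K(4), 6)*t = -1*(-1/26) = 1/26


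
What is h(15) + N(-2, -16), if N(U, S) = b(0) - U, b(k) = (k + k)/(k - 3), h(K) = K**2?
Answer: 227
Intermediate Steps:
b(k) = 2*k/(-3 + k) (b(k) = (2*k)/(-3 + k) = 2*k/(-3 + k))
N(U, S) = -U (N(U, S) = 2*0/(-3 + 0) - U = 2*0/(-3) - U = 2*0*(-1/3) - U = 0 - U = -U)
h(15) + N(-2, -16) = 15**2 - 1*(-2) = 225 + 2 = 227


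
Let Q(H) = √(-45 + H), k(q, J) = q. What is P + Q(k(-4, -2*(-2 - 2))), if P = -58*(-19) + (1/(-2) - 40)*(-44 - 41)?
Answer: 9089/2 + 7*I ≈ 4544.5 + 7.0*I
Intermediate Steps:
P = 9089/2 (P = 1102 + (-½ - 40)*(-85) = 1102 - 81/2*(-85) = 1102 + 6885/2 = 9089/2 ≈ 4544.5)
P + Q(k(-4, -2*(-2 - 2))) = 9089/2 + √(-45 - 4) = 9089/2 + √(-49) = 9089/2 + 7*I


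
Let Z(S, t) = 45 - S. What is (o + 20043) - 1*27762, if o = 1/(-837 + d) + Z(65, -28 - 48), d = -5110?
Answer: -46023834/5947 ≈ -7739.0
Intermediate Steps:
o = -118941/5947 (o = 1/(-837 - 5110) + (45 - 1*65) = 1/(-5947) + (45 - 65) = -1/5947 - 20 = -118941/5947 ≈ -20.000)
(o + 20043) - 1*27762 = (-118941/5947 + 20043) - 1*27762 = 119076780/5947 - 27762 = -46023834/5947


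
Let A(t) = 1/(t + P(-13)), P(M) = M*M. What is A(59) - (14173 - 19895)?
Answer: 1304617/228 ≈ 5722.0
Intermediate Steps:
P(M) = M**2
A(t) = 1/(169 + t) (A(t) = 1/(t + (-13)**2) = 1/(t + 169) = 1/(169 + t))
A(59) - (14173 - 19895) = 1/(169 + 59) - (14173 - 19895) = 1/228 - 1*(-5722) = 1/228 + 5722 = 1304617/228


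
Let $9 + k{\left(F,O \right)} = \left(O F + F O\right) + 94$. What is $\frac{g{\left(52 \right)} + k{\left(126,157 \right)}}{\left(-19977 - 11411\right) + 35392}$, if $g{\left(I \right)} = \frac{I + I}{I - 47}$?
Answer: $\frac{198349}{20020} \approx 9.9075$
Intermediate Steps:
$k{\left(F,O \right)} = 85 + 2 F O$ ($k{\left(F,O \right)} = -9 + \left(\left(O F + F O\right) + 94\right) = -9 + \left(\left(F O + F O\right) + 94\right) = -9 + \left(2 F O + 94\right) = -9 + \left(94 + 2 F O\right) = 85 + 2 F O$)
$g{\left(I \right)} = \frac{2 I}{-47 + I}$
$\frac{g{\left(52 \right)} + k{\left(126,157 \right)}}{\left(-19977 - 11411\right) + 35392} = \frac{2 \cdot 52 \frac{1}{-47 + 52} + \left(85 + 2 \cdot 126 \cdot 157\right)}{\left(-19977 - 11411\right) + 35392} = \frac{2 \cdot 52 \cdot \frac{1}{5} + \left(85 + 39564\right)}{\left(-19977 - 11411\right) + 35392} = \frac{2 \cdot 52 \cdot \frac{1}{5} + 39649}{-31388 + 35392} = \frac{\frac{104}{5} + 39649}{4004} = \frac{198349}{5} \cdot \frac{1}{4004} = \frac{198349}{20020}$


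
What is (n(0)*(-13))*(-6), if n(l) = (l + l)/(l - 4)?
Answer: 0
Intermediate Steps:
n(l) = 2*l/(-4 + l) (n(l) = (2*l)/(-4 + l) = 2*l/(-4 + l))
(n(0)*(-13))*(-6) = ((2*0/(-4 + 0))*(-13))*(-6) = ((2*0/(-4))*(-13))*(-6) = ((2*0*(-¼))*(-13))*(-6) = (0*(-13))*(-6) = 0*(-6) = 0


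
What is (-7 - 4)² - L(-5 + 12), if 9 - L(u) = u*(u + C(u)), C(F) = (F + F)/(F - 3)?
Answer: 371/2 ≈ 185.50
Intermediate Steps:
C(F) = 2*F/(-3 + F) (C(F) = (2*F)/(-3 + F) = 2*F/(-3 + F))
L(u) = 9 - u*(u + 2*u/(-3 + u))
(-7 - 4)² - L(-5 + 12) = (-7 - 4)² - (-27 + (-5 + 12)² - (-5 + 12)³ + 9*(-5 + 12))/(-3 + (-5 + 12)) = (-11)² - (-27 + 7² - 1*7³ + 9*7)/(-3 + 7) = 121 - (-27 + 49 - 1*343 + 63)/4 = 121 - (-27 + 49 - 343 + 63)/4 = 121 - (-258)/4 = 121 - 1*(-129/2) = 121 + 129/2 = 371/2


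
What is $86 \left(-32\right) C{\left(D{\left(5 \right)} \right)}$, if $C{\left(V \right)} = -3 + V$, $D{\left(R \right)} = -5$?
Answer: $22016$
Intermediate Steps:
$86 \left(-32\right) C{\left(D{\left(5 \right)} \right)} = 86 \left(-32\right) \left(-3 - 5\right) = \left(-2752\right) \left(-8\right) = 22016$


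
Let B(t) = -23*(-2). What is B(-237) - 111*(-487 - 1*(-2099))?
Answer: -178886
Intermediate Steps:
B(t) = 46
B(-237) - 111*(-487 - 1*(-2099)) = 46 - 111*(-487 - 1*(-2099)) = 46 - 111*(-487 + 2099) = 46 - 111*1612 = 46 - 1*178932 = 46 - 178932 = -178886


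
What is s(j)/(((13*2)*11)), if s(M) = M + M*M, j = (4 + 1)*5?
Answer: 25/11 ≈ 2.2727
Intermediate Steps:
j = 25 (j = 5*5 = 25)
s(M) = M + M²
s(j)/(((13*2)*11)) = (25*(1 + 25))/(((13*2)*11)) = (25*26)/((26*11)) = 650/286 = 650*(1/286) = 25/11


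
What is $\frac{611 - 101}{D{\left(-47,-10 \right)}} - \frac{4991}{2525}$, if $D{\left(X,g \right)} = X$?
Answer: $- \frac{1522327}{118675} \approx -12.828$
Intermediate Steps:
$\frac{611 - 101}{D{\left(-47,-10 \right)}} - \frac{4991}{2525} = \frac{611 - 101}{-47} - \frac{4991}{2525} = \left(611 - 101\right) \left(- \frac{1}{47}\right) - \frac{4991}{2525} = 510 \left(- \frac{1}{47}\right) - \frac{4991}{2525} = - \frac{510}{47} - \frac{4991}{2525} = - \frac{1522327}{118675}$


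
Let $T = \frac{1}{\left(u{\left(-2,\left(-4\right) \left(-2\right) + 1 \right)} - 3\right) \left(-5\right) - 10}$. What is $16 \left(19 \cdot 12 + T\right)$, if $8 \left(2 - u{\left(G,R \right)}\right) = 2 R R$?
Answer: $\frac{1404544}{385} \approx 3648.2$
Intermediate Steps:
$u{\left(G,R \right)} = 2 - \frac{R^{2}}{4}$ ($u{\left(G,R \right)} = 2 - \frac{2 R R}{8} = 2 - \frac{2 R^{2}}{8} = 2 - \frac{R^{2}}{4}$)
$T = \frac{4}{385}$ ($T = \frac{1}{\left(\left(2 - \frac{\left(\left(-4\right) \left(-2\right) + 1\right)^{2}}{4}\right) - 3\right) \left(-5\right) - 10} = \frac{1}{\left(\left(2 - \frac{\left(8 + 1\right)^{2}}{4}\right) - 3\right) \left(-5\right) - 10} = \frac{1}{\left(\left(2 - \frac{9^{2}}{4}\right) - 3\right) \left(-5\right) - 10} = \frac{1}{\left(\left(2 - \frac{81}{4}\right) - 3\right) \left(-5\right) - 10} = \frac{1}{\left(- \frac{73}{4} - 3\right) \left(-5\right) - 10} = \frac{1}{\left(- \frac{85}{4}\right) \left(-5\right) - 10} = \frac{1}{\frac{425}{4} - 10} = \frac{1}{\frac{385}{4}} = \frac{4}{385} \approx 0.01039$)
$16 \left(19 \cdot 12 + T\right) = 16 \left(19 \cdot 12 + \frac{4}{385}\right) = 16 \left(228 + \frac{4}{385}\right) = 16 \cdot \frac{87784}{385} = \frac{1404544}{385}$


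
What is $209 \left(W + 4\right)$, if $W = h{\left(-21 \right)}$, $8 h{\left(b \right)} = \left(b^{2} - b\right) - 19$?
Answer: $\frac{99275}{8} \approx 12409.0$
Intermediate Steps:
$h{\left(b \right)} = - \frac{19}{8} - \frac{b}{8} + \frac{b^{2}}{8}$ ($h{\left(b \right)} = \frac{\left(b^{2} - b\right) - 19}{8} = \frac{-19 + b^{2} - b}{8} = - \frac{19}{8} - \frac{b}{8} + \frac{b^{2}}{8}$)
$W = \frac{443}{8}$ ($W = - \frac{19}{8} - - \frac{21}{8} + \frac{\left(-21\right)^{2}}{8} = - \frac{19}{8} + \frac{21}{8} + \frac{1}{8} \cdot 441 = - \frac{19}{8} + \frac{21}{8} + \frac{441}{8} = \frac{443}{8} \approx 55.375$)
$209 \left(W + 4\right) = 209 \left(\frac{443}{8} + 4\right) = 209 \cdot \frac{475}{8} = \frac{99275}{8}$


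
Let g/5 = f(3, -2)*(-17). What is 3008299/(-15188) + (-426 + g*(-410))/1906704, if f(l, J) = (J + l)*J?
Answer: -717125101273/3619877544 ≈ -198.11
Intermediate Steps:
f(l, J) = J*(J + l)
g = 170 (g = 5*(-2*(-2 + 3)*(-17)) = 5*(-2*1*(-17)) = 5*(-2*(-17)) = 5*34 = 170)
3008299/(-15188) + (-426 + g*(-410))/1906704 = 3008299/(-15188) + (-426 + 170*(-410))/1906704 = 3008299*(-1/15188) + (-426 - 69700)*(1/1906704) = -3008299/15188 - 70126*1/1906704 = -3008299/15188 - 35063/953352 = -717125101273/3619877544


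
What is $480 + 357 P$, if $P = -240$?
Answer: $-85200$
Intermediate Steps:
$480 + 357 P = 480 + 357 \left(-240\right) = 480 - 85680 = -85200$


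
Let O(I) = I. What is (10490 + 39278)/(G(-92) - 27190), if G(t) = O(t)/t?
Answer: -49768/27189 ≈ -1.8304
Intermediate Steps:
G(t) = 1 (G(t) = t/t = 1)
(10490 + 39278)/(G(-92) - 27190) = (10490 + 39278)/(1 - 27190) = 49768/(-27189) = 49768*(-1/27189) = -49768/27189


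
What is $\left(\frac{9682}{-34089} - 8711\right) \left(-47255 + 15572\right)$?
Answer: $\frac{3136183587121}{11363} \approx 2.76 \cdot 10^{8}$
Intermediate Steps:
$\left(\frac{9682}{-34089} - 8711\right) \left(-47255 + 15572\right) = \left(9682 \left(- \frac{1}{34089}\right) - 8711\right) \left(-31683\right) = \left(- \frac{9682}{34089} - 8711\right) \left(-31683\right) = \left(- \frac{296958961}{34089}\right) \left(-31683\right) = \frac{3136183587121}{11363}$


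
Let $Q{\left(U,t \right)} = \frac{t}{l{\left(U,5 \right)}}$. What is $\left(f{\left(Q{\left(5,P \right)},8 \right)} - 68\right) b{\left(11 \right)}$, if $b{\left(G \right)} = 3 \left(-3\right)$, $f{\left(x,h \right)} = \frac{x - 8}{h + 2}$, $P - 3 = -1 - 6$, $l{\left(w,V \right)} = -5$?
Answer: $\frac{15462}{25} \approx 618.48$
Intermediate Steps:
$P = -4$ ($P = 3 - 7 = -4$)
$Q{\left(U,t \right)} = - \frac{t}{5}$ ($Q{\left(U,t \right)} = \frac{t}{-5} = t \left(- \frac{1}{5}\right) = - \frac{t}{5}$)
$f{\left(x,h \right)} = \frac{-8 + x}{2 + h}$
$b{\left(G \right)} = -9$
$\left(f{\left(Q{\left(5,P \right)},8 \right)} - 68\right) b{\left(11 \right)} = \left(\frac{-8 - - \frac{4}{5}}{2 + 8} - 68\right) \left(-9\right) = \left(\frac{-8 + \frac{4}{5}}{10} - 68\right) \left(-9\right) = \left(\frac{1}{10} \left(- \frac{36}{5}\right) - 68\right) \left(-9\right) = \left(- \frac{18}{25} - 68\right) \left(-9\right) = \left(- \frac{1718}{25}\right) \left(-9\right) = \frac{15462}{25}$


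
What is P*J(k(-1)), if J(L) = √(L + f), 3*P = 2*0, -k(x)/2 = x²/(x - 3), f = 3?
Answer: 0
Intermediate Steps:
k(x) = -2*x²/(-3 + x) (k(x) = -2*x²/(x - 3) = -2*x²/(-3 + x))
P = 0 (P = (2*0)/3 = (⅓)*0 = 0)
J(L) = √(3 + L) (J(L) = √(L + 3) = √(3 + L))
P*J(k(-1)) = 0*√(3 - 2*(-1)²/(-3 - 1)) = 0*√(3 - 2*1/(-4)) = 0*√(3 - 2*1*(-¼)) = 0*√(3 + ½) = 0*√(7/2) = 0*(√14/2) = 0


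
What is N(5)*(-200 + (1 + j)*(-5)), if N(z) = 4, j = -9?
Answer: -640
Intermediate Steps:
N(5)*(-200 + (1 + j)*(-5)) = 4*(-200 + (1 - 9)*(-5)) = 4*(-200 - 8*(-5)) = 4*(-200 + 40) = 4*(-160) = -640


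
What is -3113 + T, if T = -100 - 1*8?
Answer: -3221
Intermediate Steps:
T = -108 (T = -100 - 8 = -108)
-3113 + T = -3113 - 108 = -3221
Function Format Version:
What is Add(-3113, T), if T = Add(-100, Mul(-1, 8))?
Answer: -3221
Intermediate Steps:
T = -108 (T = Add(-100, -8) = -108)
Add(-3113, T) = Add(-3113, -108) = -3221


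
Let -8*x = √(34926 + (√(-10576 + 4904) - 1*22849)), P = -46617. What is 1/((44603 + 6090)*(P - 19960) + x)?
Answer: -1/(3374987861 + √(12077 + 2*I*√1418)/8) ≈ -2.963e-10 + 3.7603e-21*I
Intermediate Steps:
x = -√(12077 + 2*I*√1418)/8 (x = -√(34926 + (√(-10576 + 4904) - 1*22849))/8 = -√(34926 + (√(-5672) - 22849))/8 = -√(34926 + (2*I*√1418 - 22849))/8 = -√(34926 + (-22849 + 2*I*√1418))/8 = -√(12077 + 2*I*√1418)/8 ≈ -13.737 - 0.042832*I)
1/((44603 + 6090)*(P - 19960) + x) = 1/((44603 + 6090)*(-46617 - 19960) - √(12077 + 2*I*√1418)/8) = 1/(50693*(-66577) - √(12077 + 2*I*√1418)/8) = 1/(-3374987861 - √(12077 + 2*I*√1418)/8)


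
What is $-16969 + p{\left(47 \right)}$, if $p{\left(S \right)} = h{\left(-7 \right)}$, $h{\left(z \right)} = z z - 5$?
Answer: $-16925$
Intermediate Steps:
$h{\left(z \right)} = -5 + z^{2}$ ($h{\left(z \right)} = z^{2} - 5 = -5 + z^{2}$)
$p{\left(S \right)} = 44$ ($p{\left(S \right)} = -5 + \left(-7\right)^{2} = -5 + 49 = 44$)
$-16969 + p{\left(47 \right)} = -16969 + 44 = -16925$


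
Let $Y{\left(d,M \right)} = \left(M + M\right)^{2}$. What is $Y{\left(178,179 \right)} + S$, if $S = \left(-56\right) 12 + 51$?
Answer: $127543$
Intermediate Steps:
$Y{\left(d,M \right)} = 4 M^{2}$ ($Y{\left(d,M \right)} = \left(2 M\right)^{2} = 4 M^{2}$)
$S = -621$ ($S = -672 + 51 = -621$)
$Y{\left(178,179 \right)} + S = 4 \cdot 179^{2} - 621 = 4 \cdot 32041 - 621 = 128164 - 621 = 127543$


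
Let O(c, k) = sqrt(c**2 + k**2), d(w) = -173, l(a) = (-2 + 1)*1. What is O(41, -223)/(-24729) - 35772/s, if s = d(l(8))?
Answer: 35772/173 - sqrt(51410)/24729 ≈ 206.77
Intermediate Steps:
l(a) = -1 (l(a) = -1*1 = -1)
s = -173
O(41, -223)/(-24729) - 35772/s = sqrt(41**2 + (-223)**2)/(-24729) - 35772/(-173) = sqrt(1681 + 49729)*(-1/24729) - 35772*(-1/173) = sqrt(51410)*(-1/24729) + 35772/173 = -sqrt(51410)/24729 + 35772/173 = 35772/173 - sqrt(51410)/24729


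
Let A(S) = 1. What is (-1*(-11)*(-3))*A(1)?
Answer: -33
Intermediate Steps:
(-1*(-11)*(-3))*A(1) = (-1*(-11)*(-3))*1 = (11*(-3))*1 = -33*1 = -33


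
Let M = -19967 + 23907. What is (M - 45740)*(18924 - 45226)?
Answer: 1099423600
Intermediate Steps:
M = 3940
(M - 45740)*(18924 - 45226) = (3940 - 45740)*(18924 - 45226) = -41800*(-26302) = 1099423600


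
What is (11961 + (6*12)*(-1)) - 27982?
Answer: -16093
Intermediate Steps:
(11961 + (6*12)*(-1)) - 27982 = (11961 + 72*(-1)) - 27982 = (11961 - 72) - 27982 = 11889 - 27982 = -16093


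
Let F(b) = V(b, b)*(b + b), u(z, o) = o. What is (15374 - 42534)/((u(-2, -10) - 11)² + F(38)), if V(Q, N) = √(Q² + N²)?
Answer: 11977560/16486607 - 78438080*√2/16486607 ≈ -6.0019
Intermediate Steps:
V(Q, N) = √(N² + Q²)
F(b) = 2*b*√2*√(b²) (F(b) = √(b² + b²)*(b + b) = √(2*b²)*(2*b) = (√2*√(b²))*(2*b) = 2*b*√2*√(b²))
(15374 - 42534)/((u(-2, -10) - 11)² + F(38)) = (15374 - 42534)/((-10 - 11)² + 2*38*√2*√(38²)) = -27160/((-21)² + 2*38*√2*√1444) = -27160/(441 + 2*38*√2*38) = -27160/(441 + 2888*√2)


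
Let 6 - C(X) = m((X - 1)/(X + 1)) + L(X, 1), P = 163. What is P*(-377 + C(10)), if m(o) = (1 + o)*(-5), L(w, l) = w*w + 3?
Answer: -833582/11 ≈ -75780.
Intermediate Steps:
L(w, l) = 3 + w² (L(w, l) = w² + 3 = 3 + w²)
m(o) = -5 - 5*o
C(X) = 8 - X² + 5*(-1 + X)/(1 + X) (C(X) = 6 - ((-5 - 5*(X - 1)/(X + 1)) + (3 + X²)) = 6 - ((-5 - 5*(-1 + X)/(1 + X)) + (3 + X²)) = 6 - (-2 + X² - 5*(-1 + X)/(1 + X)) = 6 + (2 - X² + 5*(-1 + X)/(1 + X)) = 8 - X² + 5*(-1 + X)/(1 + X))
P*(-377 + C(10)) = 163*(-377 + (3 - 1*10² - 1*10³ + 13*10)/(1 + 10)) = 163*(-377 + (3 - 1*100 - 1*1000 + 130)/11) = 163*(-377 + (3 - 100 - 1000 + 130)/11) = 163*(-377 + (1/11)*(-967)) = 163*(-377 - 967/11) = 163*(-5114/11) = -833582/11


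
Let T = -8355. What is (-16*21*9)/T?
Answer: 1008/2785 ≈ 0.36194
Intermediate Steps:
(-16*21*9)/T = (-16*21*9)/(-8355) = -336*9*(-1/8355) = -3024*(-1/8355) = 1008/2785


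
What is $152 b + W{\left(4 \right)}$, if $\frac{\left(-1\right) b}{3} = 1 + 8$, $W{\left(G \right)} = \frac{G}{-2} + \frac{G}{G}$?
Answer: $-4105$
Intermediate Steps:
$W{\left(G \right)} = 1 - \frac{G}{2}$ ($W{\left(G \right)} = G \left(- \frac{1}{2}\right) + 1 = - \frac{G}{2} + 1 = 1 - \frac{G}{2}$)
$b = -27$ ($b = - 3 \left(1 + 8\right) = \left(-3\right) 9 = -27$)
$152 b + W{\left(4 \right)} = 152 \left(-27\right) + \left(1 - 2\right) = -4104 + \left(1 - 2\right) = -4104 - 1 = -4105$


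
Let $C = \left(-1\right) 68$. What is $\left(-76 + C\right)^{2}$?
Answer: $20736$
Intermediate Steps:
$C = -68$
$\left(-76 + C\right)^{2} = \left(-76 - 68\right)^{2} = \left(-144\right)^{2} = 20736$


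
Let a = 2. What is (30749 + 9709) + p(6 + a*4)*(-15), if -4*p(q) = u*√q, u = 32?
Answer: 40458 + 120*√14 ≈ 40907.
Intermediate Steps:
p(q) = -8*√q
(30749 + 9709) + p(6 + a*4)*(-15) = (30749 + 9709) - 8*√(6 + 2*4)*(-15) = 40458 - 8*√(6 + 8)*(-15) = 40458 - 8*√14*(-15) = 40458 + 120*√14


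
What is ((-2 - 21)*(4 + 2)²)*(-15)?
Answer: 12420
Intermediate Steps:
((-2 - 21)*(4 + 2)²)*(-15) = -23*6²*(-15) = -23*36*(-15) = -828*(-15) = 12420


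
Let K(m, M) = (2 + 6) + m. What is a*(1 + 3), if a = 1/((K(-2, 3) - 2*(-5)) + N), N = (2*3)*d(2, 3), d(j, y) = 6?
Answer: 1/13 ≈ 0.076923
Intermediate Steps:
K(m, M) = 8 + m
N = 36 (N = (2*3)*6 = 6*6 = 36)
a = 1/52 (a = 1/(((8 - 2) - 2*(-5)) + 36) = 1/((6 + 10) + 36) = 1/(16 + 36) = 1/52 ≈ 0.019231)
a*(1 + 3) = (1 + 3)/52 = (1/52)*4 = 1/13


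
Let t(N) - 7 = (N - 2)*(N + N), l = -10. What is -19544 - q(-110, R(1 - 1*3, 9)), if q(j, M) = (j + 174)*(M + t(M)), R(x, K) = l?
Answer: -34712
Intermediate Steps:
R(x, K) = -10
t(N) = 7 + 2*N*(-2 + N) (t(N) = 7 + (N - 2)*(N + N) = 7 + (-2 + N)*(2*N) = 7 + 2*N*(-2 + N))
q(j, M) = (174 + j)*(7 - 3*M + 2*M²) (q(j, M) = (j + 174)*(M + (7 - 4*M + 2*M²)) = (174 + j)*(7 - 3*M + 2*M²))
-19544 - q(-110, R(1 - 1*3, 9)) = -19544 - (1218 - 522*(-10) + 348*(-10)² - 10*(-110) - 110*(7 - 4*(-10) + 2*(-10)²)) = -19544 - (1218 + 5220 + 348*100 + 1100 - 110*(7 + 40 + 2*100)) = -19544 - (1218 + 5220 + 34800 + 1100 - 110*(7 + 40 + 200)) = -19544 - (1218 + 5220 + 34800 + 1100 - 110*247) = -19544 - (1218 + 5220 + 34800 + 1100 - 27170) = -19544 - 1*15168 = -19544 - 15168 = -34712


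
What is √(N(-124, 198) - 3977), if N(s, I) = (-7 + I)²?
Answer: 2*√8126 ≈ 180.29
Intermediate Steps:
√(N(-124, 198) - 3977) = √((-7 + 198)² - 3977) = √(191² - 3977) = √(36481 - 3977) = √32504 = 2*√8126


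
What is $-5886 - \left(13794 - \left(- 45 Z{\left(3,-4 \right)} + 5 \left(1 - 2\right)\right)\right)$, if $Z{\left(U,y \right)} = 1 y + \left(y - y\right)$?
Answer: $-19505$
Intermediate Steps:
$Z{\left(U,y \right)} = y$ ($Z{\left(U,y \right)} = y + 0 = y$)
$-5886 - \left(13794 - \left(- 45 Z{\left(3,-4 \right)} + 5 \left(1 - 2\right)\right)\right) = -5886 - \left(13794 - \left(\left(-45\right) \left(-4\right) + 5 \left(1 - 2\right)\right)\right) = -5886 - \left(13794 - \left(180 + 5 \left(-1\right)\right)\right) = -5886 - \left(13794 - \left(180 - 5\right)\right) = -5886 - \left(13794 - 175\right) = -5886 - 13619 = -19505$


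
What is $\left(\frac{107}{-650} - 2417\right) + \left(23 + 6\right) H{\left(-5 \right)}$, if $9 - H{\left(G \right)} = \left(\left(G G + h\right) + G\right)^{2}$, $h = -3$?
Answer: $- \frac{6849157}{650} \approx -10537.0$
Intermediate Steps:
$H{\left(G \right)} = 9 - \left(-3 + G + G^{2}\right)^{2}$ ($H{\left(G \right)} = 9 - \left(\left(G G - 3\right) + G\right)^{2} = 9 - \left(\left(G^{2} - 3\right) + G\right)^{2} = 9 - \left(\left(-3 + G^{2}\right) + G\right)^{2} = 9 - \left(-3 + G + G^{2}\right)^{2}$)
$\left(\frac{107}{-650} - 2417\right) + \left(23 + 6\right) H{\left(-5 \right)} = \left(\frac{107}{-650} - 2417\right) + \left(23 + 6\right) \left(9 - \left(-3 - 5 + \left(-5\right)^{2}\right)^{2}\right) = \left(107 \left(- \frac{1}{650}\right) - 2417\right) + 29 \left(9 - \left(-3 - 5 + 25\right)^{2}\right) = \left(- \frac{107}{650} - 2417\right) + 29 \left(9 - 17^{2}\right) = - \frac{1571157}{650} + 29 \left(9 - 289\right) = - \frac{1571157}{650} + 29 \left(-280\right) = - \frac{1571157}{650} - 8120 = - \frac{6849157}{650}$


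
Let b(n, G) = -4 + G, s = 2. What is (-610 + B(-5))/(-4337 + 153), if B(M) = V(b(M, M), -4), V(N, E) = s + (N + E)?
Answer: 621/4184 ≈ 0.14842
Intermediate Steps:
V(N, E) = 2 + E + N (V(N, E) = 2 + (N + E) = 2 + (E + N) = 2 + E + N)
B(M) = -6 + M (B(M) = 2 - 4 + (-4 + M) = -6 + M)
(-610 + B(-5))/(-4337 + 153) = (-610 + (-6 - 5))/(-4337 + 153) = (-610 - 11)/(-4184) = -621*(-1/4184) = 621/4184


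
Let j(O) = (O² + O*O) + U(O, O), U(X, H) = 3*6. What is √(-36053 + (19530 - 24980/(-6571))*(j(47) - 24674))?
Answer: 23*I*√32270168298257/6571 ≈ 19884.0*I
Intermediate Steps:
U(X, H) = 18
j(O) = 18 + 2*O² (j(O) = (O² + O*O) + 18 = (O² + O²) + 18 = 2*O² + 18 = 18 + 2*O²)
√(-36053 + (19530 - 24980/(-6571))*(j(47) - 24674)) = √(-36053 + (19530 - 24980/(-6571))*((18 + 2*47²) - 24674)) = √(-36053 + (19530 - 24980*(-1/6571))*((18 + 2*2209) - 24674)) = √(-36053 + (19530 + 24980/6571)*((18 + 4418) - 24674)) = √(-36053 + 128356610*(4436 - 24674)/6571) = √(-36053 + (128356610/6571)*(-20238)) = √(-36053 - 2597681073180/6571) = √(-2597917977443/6571) = 23*I*√32270168298257/6571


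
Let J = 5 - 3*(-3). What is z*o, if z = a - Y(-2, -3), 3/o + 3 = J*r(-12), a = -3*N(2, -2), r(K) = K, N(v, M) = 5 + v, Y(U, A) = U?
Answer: ⅓ ≈ 0.33333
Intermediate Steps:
J = 14 (J = 5 + 9 = 14)
a = -21 (a = -3*(5 + 2) = -3*7 = -21)
o = -1/57 (o = 3/(-3 + 14*(-12)) = 3/(-3 - 168) = 3/(-171) = 3*(-1/171) = -1/57 ≈ -0.017544)
z = -19 (z = -21 - 1*(-2) = -21 + 2 = -19)
z*o = -19*(-1/57) = ⅓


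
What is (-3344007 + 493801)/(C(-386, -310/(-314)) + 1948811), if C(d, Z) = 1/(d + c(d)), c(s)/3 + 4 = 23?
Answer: -468858887/320579409 ≈ -1.4625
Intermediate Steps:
c(s) = 57 (c(s) = -12 + 3*23 = -12 + 69 = 57)
C(d, Z) = 1/(57 + d) (C(d, Z) = 1/(d + 57) = 1/(57 + d))
(-3344007 + 493801)/(C(-386, -310/(-314)) + 1948811) = (-3344007 + 493801)/(1/(57 - 386) + 1948811) = -2850206/(1/(-329) + 1948811) = -2850206/(-1/329 + 1948811) = -2850206/641158818/329 = -2850206*329/641158818 = -468858887/320579409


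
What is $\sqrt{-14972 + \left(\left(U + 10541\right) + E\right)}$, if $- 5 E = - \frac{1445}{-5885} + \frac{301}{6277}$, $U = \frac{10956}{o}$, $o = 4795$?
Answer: $\frac{i \sqrt{5557991868135301457898805}}{35425599055} \approx 66.549 i$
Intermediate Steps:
$U = \frac{10956}{4795} \approx 2.2849$
$E = - \frac{433666}{7388029}$ ($E = - \frac{- \frac{1445}{-5885} + \frac{301}{6277}}{5} = - \frac{\left(-1445\right) \left(- \frac{1}{5885}\right) + 301 \cdot \frac{1}{6277}}{5} = - \frac{\frac{289}{1177} + \frac{301}{6277}}{5} = \left(- \frac{1}{5}\right) \frac{2168330}{7388029} = - \frac{433666}{7388029} \approx -0.058698$)
$\sqrt{-14972 + \left(\left(U + 10541\right) + E\right)} = \sqrt{-14972 + \left(\left(\frac{10956}{4795} + 10541\right) - \frac{433666}{7388029}\right)} = \sqrt{-14972 + \left(\frac{50555051}{4795} - \frac{433666}{7388029}\right)} = \sqrt{-14972 + \frac{373500103456009}{35425599055}} = \sqrt{- \frac{156891965595451}{35425599055}} = \frac{i \sqrt{5557991868135301457898805}}{35425599055}$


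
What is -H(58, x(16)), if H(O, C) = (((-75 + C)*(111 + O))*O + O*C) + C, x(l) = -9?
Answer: 823899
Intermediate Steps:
H(O, C) = C + C*O + O*(-75 + C)*(111 + O) (H(O, C) = (O*(-75 + C)*(111 + O) + C*O) + C = (C*O + O*(-75 + C)*(111 + O)) + C = C + C*O + O*(-75 + C)*(111 + O))
-H(58, x(16)) = -(-9 - 8325*58 - 75*58² - 9*58² + 112*(-9)*58) = -(-9 - 482850 - 75*3364 - 9*3364 - 58464) = -(-9 - 482850 - 252300 - 30276 - 58464) = -1*(-823899) = 823899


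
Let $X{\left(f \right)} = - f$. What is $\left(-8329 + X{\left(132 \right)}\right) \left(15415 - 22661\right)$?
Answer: $61308406$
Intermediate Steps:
$\left(-8329 + X{\left(132 \right)}\right) \left(15415 - 22661\right) = \left(-8329 - 132\right) \left(15415 - 22661\right) = \left(-8329 - 132\right) \left(-7246\right) = \left(-8461\right) \left(-7246\right) = 61308406$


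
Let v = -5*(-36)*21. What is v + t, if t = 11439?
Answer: 15219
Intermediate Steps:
v = 3780 (v = 180*21 = 3780)
v + t = 3780 + 11439 = 15219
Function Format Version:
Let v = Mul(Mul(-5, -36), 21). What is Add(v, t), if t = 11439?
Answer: 15219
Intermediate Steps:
v = 3780 (v = Mul(180, 21) = 3780)
Add(v, t) = Add(3780, 11439) = 15219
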